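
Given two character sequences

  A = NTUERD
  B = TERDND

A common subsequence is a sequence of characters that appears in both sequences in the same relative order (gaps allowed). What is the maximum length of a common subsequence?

4

One common subsequence of length 4: T (A #2, B #1); then E (A #4, B #2); then R (A #5, B #3); then D (A #6, B #6). Since dp[6][6] = 4, nothing longer is possible.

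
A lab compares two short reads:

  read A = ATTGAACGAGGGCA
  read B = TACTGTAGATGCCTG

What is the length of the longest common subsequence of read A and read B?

Taking A [1,2], then T [2,4], then T [3,6], then A [6,7], then G [8,8], then A [9,9], then G [10,11], then G [12,15] gives a common subsequence of length 8. Since dp[14][15] = 8, nothing longer is possible.

8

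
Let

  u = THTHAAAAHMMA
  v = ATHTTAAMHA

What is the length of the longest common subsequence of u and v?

7

Taking T (u #1, v #2), then H (u #2, v #3), then T (u #3, v #5), then A (u #5, v #6), then A (u #6, v #7), then H (u #9, v #9), then A (u #12, v #10) gives a common subsequence of length 7, and the DP table's final entry dp[12][10] is also 7, so no common subsequence is longer.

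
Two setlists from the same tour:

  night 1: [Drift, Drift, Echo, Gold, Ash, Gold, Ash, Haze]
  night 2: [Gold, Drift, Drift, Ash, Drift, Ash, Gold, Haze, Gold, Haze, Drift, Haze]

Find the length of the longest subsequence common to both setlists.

One common subsequence of length 5: Drift at night 1[1]=night 2[3] → Drift at night 1[2]=night 2[5] → Gold at night 1[4]=night 2[7] → Gold at night 1[6]=night 2[9] → Haze at night 1[8]=night 2[12], and the DP table's final entry dp[8][12] is also 5, so no common subsequence is longer.

5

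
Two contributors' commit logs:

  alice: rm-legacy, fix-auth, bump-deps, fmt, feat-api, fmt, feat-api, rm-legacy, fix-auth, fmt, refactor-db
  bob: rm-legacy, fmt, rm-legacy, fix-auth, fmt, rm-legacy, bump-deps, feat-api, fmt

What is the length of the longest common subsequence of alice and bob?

5

Match rm-legacy (alice #1, bob #3), then fix-auth (alice #2, bob #4), then bump-deps (alice #3, bob #7), then feat-api (alice #7, bob #8), then fmt (alice #10, bob #9) — 5 commits in the same relative order in both. Since dp[11][9] = 5, nothing longer is possible.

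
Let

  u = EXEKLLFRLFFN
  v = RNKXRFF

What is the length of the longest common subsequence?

Match X (u #2, v #4), R (u #8, v #5), F (u #10, v #6), F (u #11, v #7) — 4 characters in the same relative order in both. dp[12][7] = 4 confirms this is the maximum.

4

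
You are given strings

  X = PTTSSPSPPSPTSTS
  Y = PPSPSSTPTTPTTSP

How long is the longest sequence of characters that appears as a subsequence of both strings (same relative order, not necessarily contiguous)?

9

Taking P [1,2], then S [4,3], then S [5,5], then S [7,6], then P [8,8], then P [11,11], then T [12,12], then T [14,13], then S [15,14] gives a common subsequence of length 9. Since dp[15][15] = 9, nothing longer is possible.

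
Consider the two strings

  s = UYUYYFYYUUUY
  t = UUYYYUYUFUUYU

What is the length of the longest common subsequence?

Taking U at s[1]=t[1]; then U at s[3]=t[2]; then Y at s[4]=t[3]; then Y at s[5]=t[4]; then Y at s[7]=t[5]; then Y at s[8]=t[7]; then U at s[9]=t[8]; then U at s[10]=t[10]; then U at s[11]=t[11]; then Y at s[12]=t[12] gives a common subsequence of length 10. The LCS DP gives dp[12][13] = 10, so this is optimal.

10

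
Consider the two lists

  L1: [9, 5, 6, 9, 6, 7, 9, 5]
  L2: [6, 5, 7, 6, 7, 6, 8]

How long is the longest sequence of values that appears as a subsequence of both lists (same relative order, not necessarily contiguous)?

One common subsequence of length 3: 5 [2,2], then 6 [3,4], then 6 [5,6]. Since dp[8][7] = 3, nothing longer is possible.

3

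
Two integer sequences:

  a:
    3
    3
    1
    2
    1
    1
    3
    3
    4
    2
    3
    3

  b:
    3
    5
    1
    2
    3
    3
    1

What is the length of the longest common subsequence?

Match 3 (a #1, b #1); then 1 (a #3, b #3); then 2 (a #4, b #4); then 3 (a #7, b #5); then 3 (a #8, b #6) — 5 values in the same relative order in both. Since dp[12][7] = 5, nothing longer is possible.

5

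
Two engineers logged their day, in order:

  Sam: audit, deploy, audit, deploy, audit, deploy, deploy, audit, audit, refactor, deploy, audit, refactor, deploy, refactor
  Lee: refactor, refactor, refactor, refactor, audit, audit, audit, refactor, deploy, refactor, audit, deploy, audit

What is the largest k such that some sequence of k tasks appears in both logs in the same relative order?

Taking audit [1,5], then audit [3,6], then audit [5,7], then deploy [6,9], then audit [9,11], then deploy [11,12], then audit [12,13] gives a common subsequence of length 7. The LCS DP gives dp[15][13] = 7, so this is optimal.

7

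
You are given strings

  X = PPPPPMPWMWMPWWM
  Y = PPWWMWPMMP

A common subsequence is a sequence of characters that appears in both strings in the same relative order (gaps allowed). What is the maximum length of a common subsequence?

Let dp[i][j] be the LCS length of the first i characters of X and the first j characters of Y. dp[i][j] = dp[i-1][j-1]+1 when the i-th and j-th characters match, else max(dp[i-1][j], dp[i][j-1]).
    ·  P  P  W  W  M  W  P  M  M  P
 ·  0  0  0  0  0  0  0  0  0  0  0
 P  0  1  1  1  1  1  1  1  1  1  1
 P  0  1  2  2  2  2  2  2  2  2  2
 P  0  1  2  2  2  2  2  3  3  3  3
 P  0  1  2  2  2  2  2  3  3  3  4
 P  0  1  2  2  2  2  2  3  3  3  4
 M  0  1  2  2  2  3  3  3  4  4  4
 P  0  1  2  2  2  3  3  4  4  4  5
 W  0  1  2  3  3  3  4  4  4  4  5
 M  0  1  2  3  3  4  4  4  5  5  5
 W  0  1  2  3  4  4  5  5  5  5  5
 M  0  1  2  3  4  5  5  5  6  6  6
 P  0  1  2  3  4  5  5  6  6  6  7
 W  0  1  2  3  4  5  6  6  6  6  7
 W  0  1  2  3  4  5  6  6  6  6  7
 M  0  1  2  3  4  5  6  6  7  7  7
dp[15][10] = 7. One LCS (by backtracking along matches): PPMPMMP.

7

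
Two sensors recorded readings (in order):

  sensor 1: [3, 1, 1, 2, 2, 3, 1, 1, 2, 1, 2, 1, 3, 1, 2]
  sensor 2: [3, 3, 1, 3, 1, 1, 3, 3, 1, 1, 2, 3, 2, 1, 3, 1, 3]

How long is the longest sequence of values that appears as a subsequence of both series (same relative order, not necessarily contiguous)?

One common subsequence of length 11: 3 at sensor 1[1]=sensor 2[4] → 1 at sensor 1[2]=sensor 2[5] → 1 at sensor 1[3]=sensor 2[6] → 3 at sensor 1[6]=sensor 2[8] → 1 at sensor 1[7]=sensor 2[9] → 1 at sensor 1[8]=sensor 2[10] → 2 at sensor 1[9]=sensor 2[11] → 2 at sensor 1[11]=sensor 2[13] → 1 at sensor 1[12]=sensor 2[14] → 3 at sensor 1[13]=sensor 2[15] → 1 at sensor 1[14]=sensor 2[16]. The LCS DP gives dp[15][17] = 11, so this is optimal.

11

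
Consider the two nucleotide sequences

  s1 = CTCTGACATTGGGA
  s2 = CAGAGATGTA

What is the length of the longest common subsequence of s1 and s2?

Let dp[i][j] be the LCS length of the first i bases of s1 and the first j bases of s2. dp[i][j] = dp[i-1][j-1]+1 when the i-th and j-th bases match, else max(dp[i-1][j], dp[i][j-1]).
    ·  C  A  G  A  G  A  T  G  T  A
 ·  0  0  0  0  0  0  0  0  0  0  0
 C  0  1  1  1  1  1  1  1  1  1  1
 T  0  1  1  1  1  1  1  2  2  2  2
 C  0  1  1  1  1  1  1  2  2  2  2
 T  0  1  1  1  1  1  1  2  2  3  3
 G  0  1  1  2  2  2  2  2  3  3  3
 A  0  1  2  2  3  3  3  3  3  3  4
 C  0  1  2  2  3  3  3  3  3  3  4
 A  0  1  2  2  3  3  4  4  4  4  4
 T  0  1  2  2  3  3  4  5  5  5  5
 T  0  1  2  2  3  3  4  5  5  6  6
 G  0  1  2  3  3  4  4  5  6  6  6
 G  0  1  2  3  3  4  4  5  6  6  6
 G  0  1  2  3  3  4  4  5  6  6  6
 A  0  1  2  3  4  4  5  5  6  6  7
dp[14][10] = 7. One LCS (by backtracking along matches): CGAATTA.

7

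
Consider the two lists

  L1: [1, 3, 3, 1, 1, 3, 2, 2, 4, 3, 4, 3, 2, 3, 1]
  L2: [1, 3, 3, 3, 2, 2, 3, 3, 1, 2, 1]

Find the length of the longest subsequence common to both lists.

10

Taking 1 [1,1], then 3 [2,2], then 3 [3,3], then 3 [6,4], then 2 [7,5], then 2 [8,6], then 3 [10,7], then 3 [12,8], then 2 [13,10], then 1 [15,11] gives a common subsequence of length 10. The LCS DP gives dp[15][11] = 10, so this is optimal.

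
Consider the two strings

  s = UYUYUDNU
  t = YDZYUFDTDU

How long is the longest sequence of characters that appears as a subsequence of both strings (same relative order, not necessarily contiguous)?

5

Match Y at s[2]=t[1]; then Y at s[4]=t[4]; then U at s[5]=t[5]; then D at s[6]=t[9]; then U at s[8]=t[10] — 5 characters in the same relative order in both. dp[8][10] = 5 confirms this is the maximum.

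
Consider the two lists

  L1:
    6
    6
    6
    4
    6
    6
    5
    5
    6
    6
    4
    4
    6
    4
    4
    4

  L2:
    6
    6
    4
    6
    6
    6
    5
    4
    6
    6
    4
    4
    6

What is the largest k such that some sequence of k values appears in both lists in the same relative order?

11

Match 6 [1,1], then 6 [2,2], then 6 [3,4], then 6 [5,5], then 6 [6,6], then 5 [7,7], then 6 [9,9], then 6 [10,10], then 4 [11,11], then 4 [12,12], then 6 [13,13] — 11 values in the same relative order in both. dp[16][13] = 11 confirms this is the maximum.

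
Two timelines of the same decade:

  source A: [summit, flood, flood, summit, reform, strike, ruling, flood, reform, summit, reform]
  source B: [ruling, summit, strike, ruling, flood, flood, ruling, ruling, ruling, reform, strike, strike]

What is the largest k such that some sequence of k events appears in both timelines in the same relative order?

5

One common subsequence of length 5: summit (source A #1, source B #2), flood (source A #2, source B #5), flood (source A #3, source B #6), reform (source A #5, source B #10), strike (source A #6, source B #12). Since dp[11][12] = 5, nothing longer is possible.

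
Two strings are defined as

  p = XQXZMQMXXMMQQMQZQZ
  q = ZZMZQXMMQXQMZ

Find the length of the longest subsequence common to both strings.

10

Pick Z (p #4, q #2), M (p #5, q #3), Q (p #6, q #5), X (p #9, q #6), M (p #10, q #7), M (p #11, q #8), Q (p #12, q #9), Q (p #13, q #11), M (p #14, q #12), Z (p #18, q #13); all 10 characters appear in both, in order, and the DP table's final entry dp[18][13] is also 10, so no common subsequence is longer.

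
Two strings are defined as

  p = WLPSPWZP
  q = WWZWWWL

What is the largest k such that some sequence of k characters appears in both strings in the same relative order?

3

Let dp[i][j] be the LCS length of the first i characters of p and the first j characters of q. dp[i][j] = dp[i-1][j-1]+1 when the i-th and j-th characters match, else max(dp[i-1][j], dp[i][j-1]).
    ·  W  W  Z  W  W  W  L
 ·  0  0  0  0  0  0  0  0
 W  0  1  1  1  1  1  1  1
 L  0  1  1  1  1  1  1  2
 P  0  1  1  1  1  1  1  2
 S  0  1  1  1  1  1  1  2
 P  0  1  1  1  1  1  1  2
 W  0  1  2  2  2  2  2  2
 Z  0  1  2  3  3  3  3  3
 P  0  1  2  3  3  3  3  3
dp[8][7] = 3. One LCS (by backtracking along matches): WWZ.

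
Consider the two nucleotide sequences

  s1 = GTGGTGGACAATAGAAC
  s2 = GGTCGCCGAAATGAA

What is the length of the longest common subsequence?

One common subsequence of length 12: G (s1 #3, s2 #1); then G (s1 #4, s2 #2); then T (s1 #5, s2 #3); then G (s1 #6, s2 #5); then G (s1 #7, s2 #8); then A (s1 #8, s2 #9); then A (s1 #10, s2 #10); then A (s1 #11, s2 #11); then T (s1 #12, s2 #12); then G (s1 #14, s2 #13); then A (s1 #15, s2 #14); then A (s1 #16, s2 #15), and the DP table's final entry dp[17][15] is also 12, so no common subsequence is longer.

12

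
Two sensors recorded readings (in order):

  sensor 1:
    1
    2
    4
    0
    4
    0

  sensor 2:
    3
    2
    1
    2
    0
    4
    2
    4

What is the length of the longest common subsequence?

4

Let dp[i][j] be the LCS length of the first i values of sensor 1 and the first j values of sensor 2. dp[i][j] = dp[i-1][j-1]+1 when the i-th and j-th values match, else max(dp[i-1][j], dp[i][j-1]).
    ·  3  2  1  2  0  4  2  4
 ·  0  0  0  0  0  0  0  0  0
 1  0  0  0  1  1  1  1  1  1
 2  0  0  1  1  2  2  2  2  2
 4  0  0  1  1  2  2  3  3  3
 0  0  0  1  1  2  3  3  3  3
 4  0  0  1  1  2  3  4  4  4
 0  0  0  1  1  2  3  4  4  4
dp[6][8] = 4. One LCS (by backtracking along matches): 1, 2, 4, 4.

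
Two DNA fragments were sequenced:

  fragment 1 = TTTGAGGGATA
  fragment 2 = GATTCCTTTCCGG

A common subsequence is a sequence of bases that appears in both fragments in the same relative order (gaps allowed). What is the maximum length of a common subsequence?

5

Let dp[i][j] be the LCS length of the first i bases of fragment 1 and the first j bases of fragment 2. dp[i][j] = dp[i-1][j-1]+1 when the i-th and j-th bases match, else max(dp[i-1][j], dp[i][j-1]).
    ·  G  A  T  T  C  C  T  T  T  C  C  G  G
 ·  0  0  0  0  0  0  0  0  0  0  0  0  0  0
 T  0  0  0  1  1  1  1  1  1  1  1  1  1  1
 T  0  0  0  1  2  2  2  2  2  2  2  2  2  2
 T  0  0  0  1  2  2  2  3  3  3  3  3  3  3
 G  0  1  1  1  2  2  2  3  3  3  3  3  4  4
 A  0  1  2  2  2  2  2  3  3  3  3  3  4  4
 G  0  1  2  2  2  2  2  3  3  3  3  3  4  5
 G  0  1  2  2  2  2  2  3  3  3  3  3  4  5
 G  0  1  2  2  2  2  2  3  3  3  3  3  4  5
 A  0  1  2  2  2  2  2  3  3  3  3  3  4  5
 T  0  1  2  3  3  3  3  3  4  4  4  4  4  5
 A  0  1  2  3  3  3  3  3  4  4  4  4  4  5
dp[11][13] = 5. One LCS (by backtracking along matches): TTTGG.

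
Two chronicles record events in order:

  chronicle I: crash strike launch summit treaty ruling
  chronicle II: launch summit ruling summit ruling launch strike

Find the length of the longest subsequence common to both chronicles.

Pick launch at chronicle I[3]=chronicle II[1]; then summit at chronicle I[4]=chronicle II[4]; then ruling at chronicle I[6]=chronicle II[5]; all 3 events appear in both, in order, and the DP table's final entry dp[6][7] is also 3, so no common subsequence is longer.

3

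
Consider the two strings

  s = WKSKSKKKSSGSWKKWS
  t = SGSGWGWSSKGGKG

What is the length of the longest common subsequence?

6

Match W at s[1]=t[7]; then S at s[3]=t[8]; then S at s[5]=t[9]; then K at s[6]=t[10]; then K at s[8]=t[13]; then G at s[11]=t[14] — 6 characters in the same relative order in both. dp[17][14] = 6 confirms this is the maximum.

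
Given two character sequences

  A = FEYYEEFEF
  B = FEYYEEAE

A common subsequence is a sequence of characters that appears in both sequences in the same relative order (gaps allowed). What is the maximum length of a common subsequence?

7

Let dp[i][j] be the LCS length of the first i characters of A and the first j characters of B. dp[i][j] = dp[i-1][j-1]+1 when the i-th and j-th characters match, else max(dp[i-1][j], dp[i][j-1]).
    ·  F  E  Y  Y  E  E  A  E
 ·  0  0  0  0  0  0  0  0  0
 F  0  1  1  1  1  1  1  1  1
 E  0  1  2  2  2  2  2  2  2
 Y  0  1  2  3  3  3  3  3  3
 Y  0  1  2  3  4  4  4  4  4
 E  0  1  2  3  4  5  5  5  5
 E  0  1  2  3  4  5  6  6  6
 F  0  1  2  3  4  5  6  6  6
 E  0  1  2  3  4  5  6  6  7
 F  0  1  2  3  4  5  6  6  7
dp[9][8] = 7. One LCS (by backtracking along matches): FEYYEEE.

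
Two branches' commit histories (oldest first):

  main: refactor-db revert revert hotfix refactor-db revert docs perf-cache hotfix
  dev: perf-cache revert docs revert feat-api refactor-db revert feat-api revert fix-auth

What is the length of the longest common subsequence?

4

One common subsequence of length 4: revert at main[2]=dev[2] → revert at main[3]=dev[4] → refactor-db at main[5]=dev[6] → revert at main[6]=dev[9]. The LCS DP gives dp[9][10] = 4, so this is optimal.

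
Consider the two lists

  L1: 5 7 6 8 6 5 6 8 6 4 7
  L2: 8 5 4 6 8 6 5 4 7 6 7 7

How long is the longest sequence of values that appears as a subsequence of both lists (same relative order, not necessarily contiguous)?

Let dp[i][j] be the LCS length of the first i values of L1 and the first j values of L2. dp[i][j] = dp[i-1][j-1]+1 when the i-th and j-th values match, else max(dp[i-1][j], dp[i][j-1]).
    ·  8  5  4  6  8  6  5  4  7  6  7  7
 ·  0  0  0  0  0  0  0  0  0  0  0  0  0
 5  0  0  1  1  1  1  1  1  1  1  1  1  1
 7  0  0  1  1  1  1  1  1  1  2  2  2  2
 6  0  0  1  1  2  2  2  2  2  2  3  3  3
 8  0  1  1  1  2  3  3  3  3  3  3  3  3
 6  0  1  1  1  2  3  4  4  4  4  4  4  4
 5  0  1  2  2  2  3  4  5  5  5  5  5  5
 6  0  1  2  2  3  3  4  5  5  5  6  6  6
 8  0  1  2  2  3  4  4  5  5  5  6  6  6
 6  0  1  2  2  3  4  5  5  5  5  6  6  6
 4  0  1  2  3  3  4  5  5  6  6  6  6  6
 7  0  1  2  3  3  4  5  5  6  7  7  7  7
dp[11][12] = 7. One LCS (by backtracking along matches): 5, 6, 8, 6, 5, 6, 7.

7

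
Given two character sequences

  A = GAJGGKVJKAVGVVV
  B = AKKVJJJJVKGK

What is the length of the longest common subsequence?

6

Match A [2,1], then K [6,3], then V [7,4], then J [8,8], then K [9,10], then G [12,11] — 6 characters in the same relative order in both. Since dp[15][12] = 6, nothing longer is possible.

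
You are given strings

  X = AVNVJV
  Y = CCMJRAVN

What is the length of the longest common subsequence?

Match A [1,6] → V [2,7] → N [3,8] — 3 characters in the same relative order in both. dp[6][8] = 3 confirms this is the maximum.

3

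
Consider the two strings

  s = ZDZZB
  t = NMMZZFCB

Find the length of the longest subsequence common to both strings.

Match Z (s #1, t #4), Z (s #3, t #5), B (s #5, t #8) — 3 characters in the same relative order in both, and the DP table's final entry dp[5][8] is also 3, so no common subsequence is longer.

3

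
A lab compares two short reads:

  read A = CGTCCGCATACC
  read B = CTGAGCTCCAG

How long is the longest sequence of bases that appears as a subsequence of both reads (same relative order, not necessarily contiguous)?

7

Let dp[i][j] be the LCS length of the first i bases of read A and the first j bases of read B. dp[i][j] = dp[i-1][j-1]+1 when the i-th and j-th bases match, else max(dp[i-1][j], dp[i][j-1]).
    ·  C  T  G  A  G  C  T  C  C  A  G
 ·  0  0  0  0  0  0  0  0  0  0  0  0
 C  0  1  1  1  1  1  1  1  1  1  1  1
 G  0  1  1  2  2  2  2  2  2  2  2  2
 T  0  1  2  2  2  2  2  3  3  3  3  3
 C  0  1  2  2  2  2  3  3  4  4  4  4
 C  0  1  2  2  2  2  3  3  4  5  5  5
 G  0  1  2  3  3  3  3  3  4  5  5  6
 C  0  1  2  3  3  3  4  4  4  5  5  6
 A  0  1  2  3  4  4  4  4  4  5  6  6
 T  0  1  2  3  4  4  4  5  5  5  6  6
 A  0  1  2  3  4  4  4  5  5  5  6  6
 C  0  1  2  3  4  4  5  5  6  6  6  6
 C  0  1  2  3  4  4  5  5  6  7  7  7
dp[12][11] = 7. One LCS (by backtracking along matches): CGGCTCC.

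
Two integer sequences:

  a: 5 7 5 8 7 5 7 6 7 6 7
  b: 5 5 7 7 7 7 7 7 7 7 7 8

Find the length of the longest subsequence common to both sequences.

One common subsequence of length 6: 5 [1,2], then 7 [2,7], then 7 [5,8], then 7 [7,9], then 7 [9,10], then 7 [11,11], and the DP table's final entry dp[11][12] is also 6, so no common subsequence is longer.

6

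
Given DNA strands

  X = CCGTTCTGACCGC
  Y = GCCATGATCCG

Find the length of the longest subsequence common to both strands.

8

Let dp[i][j] be the LCS length of the first i bases of X and the first j bases of Y. dp[i][j] = dp[i-1][j-1]+1 when the i-th and j-th bases match, else max(dp[i-1][j], dp[i][j-1]).
    ·  G  C  C  A  T  G  A  T  C  C  G
 ·  0  0  0  0  0  0  0  0  0  0  0  0
 C  0  0  1  1  1  1  1  1  1  1  1  1
 C  0  0  1  2  2  2  2  2  2  2  2  2
 G  0  1  1  2  2  2  3  3  3  3  3  3
 T  0  1  1  2  2  3  3  3  4  4  4  4
 T  0  1  1  2  2  3  3  3  4  4  4  4
 C  0  1  2  2  2  3  3  3  4  5  5  5
 T  0  1  2  2  2  3  3  3  4  5  5  5
 G  0  1  2  2  2  3  4  4  4  5  5  6
 A  0  1  2  2  3  3  4  5  5  5  5  6
 C  0  1  2  3  3  3  4  5  5  6  6  6
 C  0  1  2  3  3  3  4  5  5  6  7  7
 G  0  1  2  3  3  3  4  5  5  6  7  8
 C  0  1  2  3  3  3  4  5  5  6  7  8
dp[13][11] = 8. One LCS (by backtracking along matches): CCTGACCG.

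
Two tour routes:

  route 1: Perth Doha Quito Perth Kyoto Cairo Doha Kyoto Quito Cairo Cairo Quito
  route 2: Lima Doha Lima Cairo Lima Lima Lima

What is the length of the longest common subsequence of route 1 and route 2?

Match Doha (route 1 #2, route 2 #2), Cairo (route 1 #6, route 2 #4) — 2 stops in the same relative order in both. The LCS DP gives dp[12][7] = 2, so this is optimal.

2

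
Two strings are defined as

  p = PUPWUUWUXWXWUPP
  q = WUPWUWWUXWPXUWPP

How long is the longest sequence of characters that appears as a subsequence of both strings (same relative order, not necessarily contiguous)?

12

Taking U at p[2]=q[2], then P at p[3]=q[3], then W at p[4]=q[4], then U at p[5]=q[5], then W at p[7]=q[7], then U at p[8]=q[8], then X at p[9]=q[9], then W at p[10]=q[10], then X at p[11]=q[12], then W at p[12]=q[14], then P at p[14]=q[15], then P at p[15]=q[16] gives a common subsequence of length 12. Since dp[15][16] = 12, nothing longer is possible.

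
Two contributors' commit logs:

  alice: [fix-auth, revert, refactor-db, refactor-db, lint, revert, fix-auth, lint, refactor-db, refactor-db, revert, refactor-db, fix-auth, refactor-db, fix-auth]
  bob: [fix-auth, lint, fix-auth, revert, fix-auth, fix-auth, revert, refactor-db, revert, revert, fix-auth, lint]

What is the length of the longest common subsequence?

One common subsequence of length 7: fix-auth at alice[1]=bob[1], lint at alice[5]=bob[2], revert at alice[6]=bob[4], fix-auth at alice[7]=bob[6], refactor-db at alice[9]=bob[8], revert at alice[11]=bob[10], fix-auth at alice[13]=bob[11], and the DP table's final entry dp[15][12] is also 7, so no common subsequence is longer.

7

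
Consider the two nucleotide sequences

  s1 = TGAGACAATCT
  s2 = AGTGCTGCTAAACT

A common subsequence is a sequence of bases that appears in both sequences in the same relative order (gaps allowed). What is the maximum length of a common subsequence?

8

Taking T (s1 #1, s2 #3), G (s1 #2, s2 #4), G (s1 #4, s2 #7), A (s1 #5, s2 #10), A (s1 #7, s2 #11), A (s1 #8, s2 #12), C (s1 #10, s2 #13), T (s1 #11, s2 #14) gives a common subsequence of length 8, and the DP table's final entry dp[11][14] is also 8, so no common subsequence is longer.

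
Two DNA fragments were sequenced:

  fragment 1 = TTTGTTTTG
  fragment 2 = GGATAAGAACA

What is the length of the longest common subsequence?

Let dp[i][j] be the LCS length of the first i bases of fragment 1 and the first j bases of fragment 2. dp[i][j] = dp[i-1][j-1]+1 when the i-th and j-th bases match, else max(dp[i-1][j], dp[i][j-1]).
    ·  G  G  A  T  A  A  G  A  A  C  A
 ·  0  0  0  0  0  0  0  0  0  0  0  0
 T  0  0  0  0  1  1  1  1  1  1  1  1
 T  0  0  0  0  1  1  1  1  1  1  1  1
 T  0  0  0  0  1  1  1  1  1  1  1  1
 G  0  1  1  1  1  1  1  2  2  2  2  2
 T  0  1  1  1  2  2  2  2  2  2  2  2
 T  0  1  1  1  2  2  2  2  2  2  2  2
 T  0  1  1  1  2  2  2  2  2  2  2  2
 T  0  1  1  1  2  2  2  2  2  2  2  2
 G  0  1  2  2  2  2  2  3  3  3  3  3
dp[9][11] = 3. One LCS (by backtracking along matches): GTG.

3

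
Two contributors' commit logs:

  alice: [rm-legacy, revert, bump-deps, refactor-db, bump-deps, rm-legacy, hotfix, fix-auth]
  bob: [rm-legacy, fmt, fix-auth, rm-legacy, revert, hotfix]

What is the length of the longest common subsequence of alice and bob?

3

Pick rm-legacy [1,4], then revert [2,5], then hotfix [7,6]; all 3 commits appear in both, in order. The LCS DP gives dp[8][6] = 3, so this is optimal.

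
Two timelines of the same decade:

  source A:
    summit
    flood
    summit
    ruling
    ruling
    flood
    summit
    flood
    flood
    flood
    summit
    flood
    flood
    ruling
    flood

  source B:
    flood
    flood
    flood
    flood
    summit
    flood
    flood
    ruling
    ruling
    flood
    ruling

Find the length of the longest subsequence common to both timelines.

9

Match flood [6,1] → flood [8,2] → flood [9,3] → flood [10,4] → summit [11,5] → flood [12,6] → flood [13,7] → ruling [14,9] → flood [15,10] — 9 events in the same relative order in both. dp[15][11] = 9 confirms this is the maximum.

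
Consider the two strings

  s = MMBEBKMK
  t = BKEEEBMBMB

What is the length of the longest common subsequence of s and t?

Let dp[i][j] be the LCS length of the first i characters of s and the first j characters of t. dp[i][j] = dp[i-1][j-1]+1 when the i-th and j-th characters match, else max(dp[i-1][j], dp[i][j-1]).
    ·  B  K  E  E  E  B  M  B  M  B
 ·  0  0  0  0  0  0  0  0  0  0  0
 M  0  0  0  0  0  0  0  1  1  1  1
 M  0  0  0  0  0  0  0  1  1  2  2
 B  0  1  1  1  1  1  1  1  2  2  3
 E  0  1  1  2  2  2  2  2  2  2  3
 B  0  1  1  2  2  2  3  3  3  3  3
 K  0  1  2  2  2  2  3  3  3  3  3
 M  0  1  2  2  2  2  3  4  4  4  4
 K  0  1  2  2  2  2  3  4  4  4  4
dp[8][10] = 4. One LCS (by backtracking along matches): BEBM.

4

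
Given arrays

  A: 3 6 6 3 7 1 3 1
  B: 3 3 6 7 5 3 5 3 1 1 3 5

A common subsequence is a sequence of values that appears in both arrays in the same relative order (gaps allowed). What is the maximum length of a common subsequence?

Let dp[i][j] be the LCS length of the first i values of A and the first j values of B. dp[i][j] = dp[i-1][j-1]+1 when the i-th and j-th values match, else max(dp[i-1][j], dp[i][j-1]).
    ·  3  3  6  7  5  3  5  3  1  1  3  5
 ·  0  0  0  0  0  0  0  0  0  0  0  0  0
 3  0  1  1  1  1  1  1  1  1  1  1  1  1
 6  0  1  1  2  2  2  2  2  2  2  2  2  2
 6  0  1  1  2  2  2  2  2  2  2  2  2  2
 3  0  1  2  2  2  2  3  3  3  3  3  3  3
 7  0  1  2  2  3  3  3  3  3  3  3  3  3
 1  0  1  2  2  3  3  3  3  3  4  4  4  4
 3  0  1  2  2  3  3  4  4  4  4  4  5  5
 1  0  1  2  2  3  3  4  4  4  5  5  5  5
dp[8][12] = 5. One LCS (by backtracking along matches): 3, 6, 3, 1, 3.

5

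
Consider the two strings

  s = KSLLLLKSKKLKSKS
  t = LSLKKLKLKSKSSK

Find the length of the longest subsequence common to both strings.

10

Pick S (s #2, t #2) → L (s #6, t #3) → K (s #7, t #4) → K (s #9, t #5) → K (s #10, t #7) → L (s #11, t #8) → K (s #12, t #9) → S (s #13, t #10) → K (s #14, t #11) → S (s #15, t #13); all 10 characters appear in both, in order. The LCS DP gives dp[15][14] = 10, so this is optimal.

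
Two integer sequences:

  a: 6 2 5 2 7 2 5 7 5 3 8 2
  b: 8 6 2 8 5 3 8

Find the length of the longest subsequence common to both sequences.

Taking 6 (a #1, b #2), then 2 (a #2, b #3), then 5 (a #9, b #5), then 3 (a #10, b #6), then 8 (a #11, b #7) gives a common subsequence of length 5. dp[12][7] = 5 confirms this is the maximum.

5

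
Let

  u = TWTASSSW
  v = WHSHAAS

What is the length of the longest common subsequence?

3

One common subsequence of length 3: W [2,1], A [4,6], S [7,7]. The LCS DP gives dp[8][7] = 3, so this is optimal.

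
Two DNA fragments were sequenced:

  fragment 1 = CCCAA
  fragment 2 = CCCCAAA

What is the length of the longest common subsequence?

5

Taking C (fragment 1 #1, fragment 2 #2), C (fragment 1 #2, fragment 2 #3), C (fragment 1 #3, fragment 2 #4), A (fragment 1 #4, fragment 2 #6), A (fragment 1 #5, fragment 2 #7) gives a common subsequence of length 5. dp[5][7] = 5 confirms this is the maximum.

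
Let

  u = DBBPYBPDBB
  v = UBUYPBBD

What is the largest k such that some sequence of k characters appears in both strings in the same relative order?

Match B [2,2] → Y [5,4] → P [7,5] → B [9,6] → B [10,7] — 5 characters in the same relative order in both. Since dp[10][8] = 5, nothing longer is possible.

5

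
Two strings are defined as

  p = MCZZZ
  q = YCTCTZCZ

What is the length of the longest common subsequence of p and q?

3

Let dp[i][j] be the LCS length of the first i characters of p and the first j characters of q. dp[i][j] = dp[i-1][j-1]+1 when the i-th and j-th characters match, else max(dp[i-1][j], dp[i][j-1]).
    ·  Y  C  T  C  T  Z  C  Z
 ·  0  0  0  0  0  0  0  0  0
 M  0  0  0  0  0  0  0  0  0
 C  0  0  1  1  1  1  1  1  1
 Z  0  0  1  1  1  1  2  2  2
 Z  0  0  1  1  1  1  2  2  3
 Z  0  0  1  1  1  1  2  2  3
dp[5][8] = 3. One LCS (by backtracking along matches): CZZ.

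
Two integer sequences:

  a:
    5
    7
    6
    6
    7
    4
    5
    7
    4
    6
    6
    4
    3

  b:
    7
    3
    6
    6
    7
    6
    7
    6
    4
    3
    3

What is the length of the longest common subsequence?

One common subsequence of length 8: 7 (a #2, b #1), 6 (a #3, b #3), 6 (a #4, b #4), 7 (a #5, b #5), 7 (a #8, b #7), 6 (a #11, b #8), 4 (a #12, b #9), 3 (a #13, b #11), and the DP table's final entry dp[13][11] is also 8, so no common subsequence is longer.

8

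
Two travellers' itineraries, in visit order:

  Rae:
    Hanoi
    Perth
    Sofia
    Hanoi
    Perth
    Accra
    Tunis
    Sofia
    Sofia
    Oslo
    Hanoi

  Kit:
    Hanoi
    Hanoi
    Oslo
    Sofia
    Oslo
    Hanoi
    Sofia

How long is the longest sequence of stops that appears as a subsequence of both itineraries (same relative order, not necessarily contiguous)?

Pick Hanoi at Rae[1]=Kit[1], Hanoi at Rae[4]=Kit[2], Sofia at Rae[9]=Kit[4], Oslo at Rae[10]=Kit[5], Hanoi at Rae[11]=Kit[6]; all 5 stops appear in both, in order. dp[11][7] = 5 confirms this is the maximum.

5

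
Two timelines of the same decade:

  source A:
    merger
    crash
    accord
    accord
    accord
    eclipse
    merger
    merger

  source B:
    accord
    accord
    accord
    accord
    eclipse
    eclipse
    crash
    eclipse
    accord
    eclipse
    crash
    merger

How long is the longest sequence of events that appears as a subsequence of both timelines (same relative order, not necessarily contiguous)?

One common subsequence of length 5: accord [3,3], accord [4,4], accord [5,9], eclipse [6,10], merger [8,12]. Since dp[8][12] = 5, nothing longer is possible.

5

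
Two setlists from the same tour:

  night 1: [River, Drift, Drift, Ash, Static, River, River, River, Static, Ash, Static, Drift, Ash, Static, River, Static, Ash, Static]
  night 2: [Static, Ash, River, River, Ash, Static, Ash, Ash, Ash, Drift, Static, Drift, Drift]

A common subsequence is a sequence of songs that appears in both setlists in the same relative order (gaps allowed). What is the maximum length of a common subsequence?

8

Match Ash [4,2], River [6,3], River [7,4], Static [9,6], Ash [10,7], Ash [13,8], Ash [17,9], Static [18,11] — 8 songs in the same relative order in both. dp[18][13] = 8 confirms this is the maximum.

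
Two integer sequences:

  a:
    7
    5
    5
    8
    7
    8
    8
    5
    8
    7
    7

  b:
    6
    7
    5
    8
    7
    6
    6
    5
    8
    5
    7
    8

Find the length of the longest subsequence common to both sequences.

7

Match 7 (a #1, b #2) → 5 (a #3, b #3) → 8 (a #4, b #4) → 7 (a #5, b #5) → 8 (a #7, b #9) → 5 (a #8, b #10) → 8 (a #9, b #12) — 7 values in the same relative order in both. The LCS DP gives dp[11][12] = 7, so this is optimal.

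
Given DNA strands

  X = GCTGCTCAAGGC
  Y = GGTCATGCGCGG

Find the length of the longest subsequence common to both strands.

8

Let dp[i][j] be the LCS length of the first i bases of X and the first j bases of Y. dp[i][j] = dp[i-1][j-1]+1 when the i-th and j-th bases match, else max(dp[i-1][j], dp[i][j-1]).
    ·  G  G  T  C  A  T  G  C  G  C  G  G
 ·  0  0  0  0  0  0  0  0  0  0  0  0  0
 G  0  1  1  1  1  1  1  1  1  1  1  1  1
 C  0  1  1  1  2  2  2  2  2  2  2  2  2
 T  0  1  1  2  2  2  3  3  3  3  3  3  3
 G  0  1  2  2  2  2  3  4  4  4  4  4  4
 C  0  1  2  2  3  3  3  4  5  5  5  5  5
 T  0  1  2  3  3  3  4  4  5  5  5  5  5
 C  0  1  2  3  4  4  4  4  5  5  6  6  6
 A  0  1  2  3  4  5  5  5  5  5  6  6  6
 A  0  1  2  3  4  5  5  5  5  5  6  6  6
 G  0  1  2  3  4  5  5  6  6  6  6  7  7
 G  0  1  2  3  4  5  5  6  6  7  7  7  8
 C  0  1  2  3  4  5  5  6  7  7  8  8  8
dp[12][12] = 8. One LCS (by backtracking along matches): GCTGCCGG.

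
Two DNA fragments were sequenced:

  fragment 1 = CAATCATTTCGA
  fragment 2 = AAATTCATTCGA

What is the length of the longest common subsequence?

10

Let dp[i][j] be the LCS length of the first i bases of fragment 1 and the first j bases of fragment 2. dp[i][j] = dp[i-1][j-1]+1 when the i-th and j-th bases match, else max(dp[i-1][j], dp[i][j-1]).
    ·  A  A  A  T  T  C  A  T  T  C  G  A
 ·  0  0  0  0  0  0  0  0  0  0  0  0  0
 C  0  0  0  0  0  0  1  1  1  1  1  1  1
 A  0  1  1  1  1  1  1  2  2  2  2  2  2
 A  0  1  2  2  2  2  2  2  2  2  2  2  3
 T  0  1  2  2  3  3  3  3  3  3  3  3  3
 C  0  1  2  2  3  3  4  4  4  4  4  4  4
 A  0  1  2  3  3  3  4  5  5  5  5  5  5
 T  0  1  2  3  4  4  4  5  6  6  6  6  6
 T  0  1  2  3  4  5  5  5  6  7  7  7  7
 T  0  1  2  3  4  5  5  5  6  7  7  7  7
 C  0  1  2  3  4  5  6  6  6  7  8  8  8
 G  0  1  2  3  4  5  6  6  6  7  8  9  9
 A  0  1  2  3  4  5  6  7  7  7  8  9 10
dp[12][12] = 10. One LCS (by backtracking along matches): AATCATTCGA.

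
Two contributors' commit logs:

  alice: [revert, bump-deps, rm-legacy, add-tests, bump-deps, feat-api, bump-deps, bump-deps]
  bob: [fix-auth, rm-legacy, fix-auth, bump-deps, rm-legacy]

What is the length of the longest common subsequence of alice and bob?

One common subsequence of length 2: bump-deps at alice[2]=bob[4], rm-legacy at alice[3]=bob[5]. dp[8][5] = 2 confirms this is the maximum.

2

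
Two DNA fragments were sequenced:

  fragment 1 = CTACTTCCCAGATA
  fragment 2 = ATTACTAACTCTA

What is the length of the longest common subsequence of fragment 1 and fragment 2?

Pick C (fragment 1 #1, fragment 2 #5), T (fragment 1 #2, fragment 2 #6), A (fragment 1 #3, fragment 2 #8), C (fragment 1 #4, fragment 2 #9), T (fragment 1 #6, fragment 2 #10), C (fragment 1 #9, fragment 2 #11), T (fragment 1 #13, fragment 2 #12), A (fragment 1 #14, fragment 2 #13); all 8 bases appear in both, in order. The LCS DP gives dp[14][13] = 8, so this is optimal.

8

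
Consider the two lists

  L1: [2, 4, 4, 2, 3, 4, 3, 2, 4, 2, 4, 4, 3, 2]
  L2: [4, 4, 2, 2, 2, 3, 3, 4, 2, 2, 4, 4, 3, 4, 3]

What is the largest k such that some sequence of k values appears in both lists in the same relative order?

Match 4 at L1[2]=L2[1], then 4 at L1[3]=L2[2], then 2 at L1[4]=L2[5], then 3 at L1[5]=L2[7], then 4 at L1[6]=L2[8], then 2 at L1[8]=L2[10], then 4 at L1[9]=L2[11], then 4 at L1[11]=L2[12], then 4 at L1[12]=L2[14], then 3 at L1[13]=L2[15] — 10 values in the same relative order in both. The LCS DP gives dp[14][15] = 10, so this is optimal.

10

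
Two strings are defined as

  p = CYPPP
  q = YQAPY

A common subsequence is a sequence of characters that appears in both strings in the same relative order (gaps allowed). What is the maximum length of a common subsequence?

Let dp[i][j] be the LCS length of the first i characters of p and the first j characters of q. dp[i][j] = dp[i-1][j-1]+1 when the i-th and j-th characters match, else max(dp[i-1][j], dp[i][j-1]).
    ·  Y  Q  A  P  Y
 ·  0  0  0  0  0  0
 C  0  0  0  0  0  0
 Y  0  1  1  1  1  1
 P  0  1  1  1  2  2
 P  0  1  1  1  2  2
 P  0  1  1  1  2  2
dp[5][5] = 2. One LCS (by backtracking along matches): YP.

2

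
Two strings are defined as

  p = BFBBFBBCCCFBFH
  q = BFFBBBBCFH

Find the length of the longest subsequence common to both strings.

9

Let dp[i][j] be the LCS length of the first i characters of p and the first j characters of q. dp[i][j] = dp[i-1][j-1]+1 when the i-th and j-th characters match, else max(dp[i-1][j], dp[i][j-1]).
    ·  B  F  F  B  B  B  B  C  F  H
 ·  0  0  0  0  0  0  0  0  0  0  0
 B  0  1  1  1  1  1  1  1  1  1  1
 F  0  1  2  2  2  2  2  2  2  2  2
 B  0  1  2  2  3  3  3  3  3  3  3
 B  0  1  2  2  3  4  4  4  4  4  4
 F  0  1  2  3  3  4  4  4  4  5  5
 B  0  1  2  3  4  4  5  5  5  5  5
 B  0  1  2  3  4  5  5  6  6  6  6
 C  0  1  2  3  4  5  5  6  7  7  7
 C  0  1  2  3  4  5  5  6  7  7  7
 C  0  1  2  3  4  5  5  6  7  7  7
 F  0  1  2  3  4  5  5  6  7  8  8
 B  0  1  2  3  4  5  6  6  7  8  8
 F  0  1  2  3  4  5  6  6  7  8  8
 H  0  1  2  3  4  5  6  6  7  8  9
dp[14][10] = 9. One LCS (by backtracking along matches): BFBBBBCFH.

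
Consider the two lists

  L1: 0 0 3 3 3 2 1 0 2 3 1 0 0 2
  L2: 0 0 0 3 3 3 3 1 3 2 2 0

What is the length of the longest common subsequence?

8

Match 0 [1,2]; then 0 [2,3]; then 3 [3,6]; then 3 [4,7]; then 3 [5,9]; then 2 [6,10]; then 2 [9,11]; then 0 [13,12] — 8 values in the same relative order in both. The LCS DP gives dp[14][12] = 8, so this is optimal.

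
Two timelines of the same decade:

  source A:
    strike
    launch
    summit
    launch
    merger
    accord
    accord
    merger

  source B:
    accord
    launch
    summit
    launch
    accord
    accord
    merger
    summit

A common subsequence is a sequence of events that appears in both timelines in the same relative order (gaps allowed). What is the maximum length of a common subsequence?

One common subsequence of length 6: launch [2,2], summit [3,3], launch [4,4], accord [6,5], accord [7,6], merger [8,7], and the DP table's final entry dp[8][8] is also 6, so no common subsequence is longer.

6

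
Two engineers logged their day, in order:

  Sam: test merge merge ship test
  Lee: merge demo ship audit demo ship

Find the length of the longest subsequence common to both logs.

Taking merge (Sam #2, Lee #1), then ship (Sam #4, Lee #6) gives a common subsequence of length 2. Since dp[5][6] = 2, nothing longer is possible.

2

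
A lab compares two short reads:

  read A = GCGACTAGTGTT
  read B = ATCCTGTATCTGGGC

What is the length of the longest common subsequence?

One common subsequence of length 7: C (read A #2, read B #4); then G (read A #3, read B #6); then A (read A #4, read B #8); then C (read A #5, read B #10); then T (read A #6, read B #11); then G (read A #8, read B #13); then G (read A #10, read B #14), and the DP table's final entry dp[12][15] is also 7, so no common subsequence is longer.

7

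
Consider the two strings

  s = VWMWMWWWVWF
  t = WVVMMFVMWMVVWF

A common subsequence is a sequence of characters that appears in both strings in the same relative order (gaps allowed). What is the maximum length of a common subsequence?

7

Match V (s #1, t #7) → M (s #3, t #8) → W (s #4, t #9) → M (s #5, t #10) → V (s #9, t #12) → W (s #10, t #13) → F (s #11, t #14) — 7 characters in the same relative order in both. Since dp[11][14] = 7, nothing longer is possible.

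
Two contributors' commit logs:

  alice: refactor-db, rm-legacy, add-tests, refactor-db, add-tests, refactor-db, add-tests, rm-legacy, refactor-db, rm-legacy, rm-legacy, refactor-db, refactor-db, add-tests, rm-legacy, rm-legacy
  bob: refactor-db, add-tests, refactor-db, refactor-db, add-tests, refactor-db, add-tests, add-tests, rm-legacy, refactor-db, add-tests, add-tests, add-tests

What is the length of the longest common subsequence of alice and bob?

Pick refactor-db (alice #1, bob #1) → add-tests (alice #3, bob #2) → refactor-db (alice #4, bob #4) → add-tests (alice #5, bob #5) → refactor-db (alice #6, bob #6) → add-tests (alice #7, bob #8) → rm-legacy (alice #8, bob #9) → refactor-db (alice #9, bob #10) → add-tests (alice #14, bob #13); all 9 commits appear in both, in order. Since dp[16][13] = 9, nothing longer is possible.

9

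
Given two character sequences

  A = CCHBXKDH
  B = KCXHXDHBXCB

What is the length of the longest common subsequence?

Let dp[i][j] be the LCS length of the first i characters of A and the first j characters of B. dp[i][j] = dp[i-1][j-1]+1 when the i-th and j-th characters match, else max(dp[i-1][j], dp[i][j-1]).
    ·  K  C  X  H  X  D  H  B  X  C  B
 ·  0  0  0  0  0  0  0  0  0  0  0  0
 C  0  0  1  1  1  1  1  1  1  1  1  1
 C  0  0  1  1  1  1  1  1  1  1  2  2
 H  0  0  1  1  2  2  2  2  2  2  2  2
 B  0  0  1  1  2  2  2  2  3  3  3  3
 X  0  0  1  2  2  3  3  3  3  4  4  4
 K  0  1  1  2  2  3  3  3  3  4  4  4
 D  0  1  1  2  2  3  4  4  4  4  4  4
 H  0  1  1  2  3  3  4  5  5  5  5  5
dp[8][11] = 5. One LCS (by backtracking along matches): CHXDH.

5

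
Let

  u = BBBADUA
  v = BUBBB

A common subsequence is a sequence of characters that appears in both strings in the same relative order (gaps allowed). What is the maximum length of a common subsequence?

3

Let dp[i][j] be the LCS length of the first i characters of u and the first j characters of v. dp[i][j] = dp[i-1][j-1]+1 when the i-th and j-th characters match, else max(dp[i-1][j], dp[i][j-1]).
    ·  B  U  B  B  B
 ·  0  0  0  0  0  0
 B  0  1  1  1  1  1
 B  0  1  1  2  2  2
 B  0  1  1  2  3  3
 A  0  1  1  2  3  3
 D  0  1  1  2  3  3
 U  0  1  2  2  3  3
 A  0  1  2  2  3  3
dp[7][5] = 3. One LCS (by backtracking along matches): BBB.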